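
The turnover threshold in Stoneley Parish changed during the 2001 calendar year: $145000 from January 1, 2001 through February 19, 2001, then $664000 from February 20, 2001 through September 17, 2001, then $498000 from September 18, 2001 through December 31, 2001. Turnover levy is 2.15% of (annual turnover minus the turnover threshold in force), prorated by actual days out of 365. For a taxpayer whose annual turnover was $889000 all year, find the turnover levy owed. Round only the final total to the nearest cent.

$7392.76

January 1 – February 19, 2001: 50 days, exemption $145000 → ($889000 − $145000) × 2.15% × 50/365 = $2191.2329
February 20 – September 17, 2001: 210 days, exemption $664000 → ($889000 − $664000) × 2.15% × 210/365 = $2783.2192
September 18 – December 31, 2001: 105 days, exemption $498000 → ($889000 − $498000) × 2.15% × 105/365 = $2418.3082
Total = $7392.7603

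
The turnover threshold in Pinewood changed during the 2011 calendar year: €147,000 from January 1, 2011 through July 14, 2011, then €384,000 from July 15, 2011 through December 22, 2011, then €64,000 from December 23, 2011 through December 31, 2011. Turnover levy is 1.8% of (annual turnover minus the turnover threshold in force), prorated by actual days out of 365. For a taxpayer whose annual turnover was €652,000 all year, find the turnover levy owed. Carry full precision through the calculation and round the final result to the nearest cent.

€7,245.12

January 1 – July 14, 2011: 195 days, exemption €147,000 → (€652,000 − €147,000) × 1.8% × 195/365 = €4,856.3014
July 15 – December 22, 2011: 161 days, exemption €384,000 → (€652,000 − €384,000) × 1.8% × 161/365 = €2,127.8466
December 23 – December 31, 2011: 9 days, exemption €64,000 → (€652,000 − €64,000) × 1.8% × 9/365 = €260.9753
Total = €7,245.1233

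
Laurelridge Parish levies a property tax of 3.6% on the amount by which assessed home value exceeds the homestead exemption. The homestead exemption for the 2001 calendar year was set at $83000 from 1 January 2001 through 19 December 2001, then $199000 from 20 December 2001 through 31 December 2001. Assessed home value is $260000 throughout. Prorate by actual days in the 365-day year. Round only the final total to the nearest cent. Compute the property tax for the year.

$6234.71

1 January – 19 December 2001: 353 days, exemption $83000 → ($260000 − $83000) × 3.6% × 353/365 = $6162.5096
20 December – 31 December 2001: 12 days, exemption $199000 → ($260000 − $199000) × 3.6% × 12/365 = $72.1973
Total = $6234.7068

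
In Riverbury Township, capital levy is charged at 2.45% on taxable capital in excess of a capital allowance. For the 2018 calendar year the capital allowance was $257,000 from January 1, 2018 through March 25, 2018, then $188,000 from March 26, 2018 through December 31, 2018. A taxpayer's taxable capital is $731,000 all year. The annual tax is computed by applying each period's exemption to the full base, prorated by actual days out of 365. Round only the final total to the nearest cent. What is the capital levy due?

January 1 – March 25, 2018: 84 days, exemption $257,000 → ($731,000 − $257,000) × 2.45% × 84/365 = $2,672.5808
March 26 – December 31, 2018: 281 days, exemption $188,000 → ($731,000 − $188,000) × 2.45% × 281/365 = $10,241.8726
Total = $12,914.4534

$12,914.45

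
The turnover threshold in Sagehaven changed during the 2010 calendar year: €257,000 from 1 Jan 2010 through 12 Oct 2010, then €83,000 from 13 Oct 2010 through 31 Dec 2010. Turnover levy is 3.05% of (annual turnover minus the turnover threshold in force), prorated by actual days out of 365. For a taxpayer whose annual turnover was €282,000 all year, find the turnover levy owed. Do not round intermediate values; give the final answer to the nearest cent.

€1,925.68

1 Jan – 12 Oct 2010: 285 days, exemption €257,000 → (€282,000 − €257,000) × 3.05% × 285/365 = €595.3767
13 Oct – 31 Dec 2010: 80 days, exemption €83,000 → (€282,000 − €83,000) × 3.05% × 80/365 = €1,330.3014
Total = €1,925.6781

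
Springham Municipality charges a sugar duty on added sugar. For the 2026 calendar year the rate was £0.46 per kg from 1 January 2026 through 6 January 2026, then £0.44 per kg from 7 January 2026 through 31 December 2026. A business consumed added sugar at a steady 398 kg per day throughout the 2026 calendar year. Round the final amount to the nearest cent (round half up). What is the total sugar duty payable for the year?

£63,966.56

1 January – 6 January 2026: 6 days × 398 kg/day = 2,388 kg at £0.46/kg → £1,098.48
7 January – 31 December 2026: 359 days × 398 kg/day = 142,882 kg at £0.44/kg → £62,868.08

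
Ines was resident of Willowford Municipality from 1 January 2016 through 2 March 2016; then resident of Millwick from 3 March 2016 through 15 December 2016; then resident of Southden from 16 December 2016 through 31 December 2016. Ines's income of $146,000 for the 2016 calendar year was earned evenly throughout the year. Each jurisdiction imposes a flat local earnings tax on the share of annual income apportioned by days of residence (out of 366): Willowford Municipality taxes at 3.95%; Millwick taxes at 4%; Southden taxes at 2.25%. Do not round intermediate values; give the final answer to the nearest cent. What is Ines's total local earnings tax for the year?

$5,715.94

Willowford Municipality, 1 January – 2 March 2016: 62 days → $146,000 × 3.95% × 62/366 = $976.9235
Millwick, 3 March – 15 December 2016: 288 days → $146,000 × 4% × 288/366 = $4,595.4098
Southden, 16 December – 31 December 2016: 16 days → $146,000 × 2.25% × 16/366 = $143.6066
Total = $5,715.9399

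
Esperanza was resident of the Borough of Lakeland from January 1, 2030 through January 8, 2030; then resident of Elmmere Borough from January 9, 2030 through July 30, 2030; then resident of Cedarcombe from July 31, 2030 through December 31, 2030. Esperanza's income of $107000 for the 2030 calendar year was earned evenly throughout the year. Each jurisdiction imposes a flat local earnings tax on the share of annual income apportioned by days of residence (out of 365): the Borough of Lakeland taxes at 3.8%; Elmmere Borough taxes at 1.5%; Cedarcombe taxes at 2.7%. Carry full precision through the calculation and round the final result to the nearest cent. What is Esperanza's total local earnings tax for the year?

The Borough of Lakeland, January 1 – January 8, 2030: 8 days → $107000 × 3.8% × 8/365 = $89.1178
Elmmere Borough, January 9 – July 30, 2030: 203 days → $107000 × 1.5% × 203/365 = $892.6438
Cedarcombe, July 31 – December 31, 2030: 154 days → $107000 × 2.7% × 154/365 = $1218.9205
Total = $2200.6822

$2200.68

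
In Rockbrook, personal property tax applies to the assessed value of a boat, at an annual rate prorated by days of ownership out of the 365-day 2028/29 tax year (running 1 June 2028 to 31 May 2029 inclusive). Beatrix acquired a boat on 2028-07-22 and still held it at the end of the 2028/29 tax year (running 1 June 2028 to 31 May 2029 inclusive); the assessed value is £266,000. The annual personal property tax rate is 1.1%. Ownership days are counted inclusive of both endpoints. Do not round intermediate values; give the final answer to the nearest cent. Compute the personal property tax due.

Days held (2028-07-22 to 2029-05-31): 314 out of 365
Tax = £266,000 × 1.1% × 314/365 = £2,517.1616

£2,517.16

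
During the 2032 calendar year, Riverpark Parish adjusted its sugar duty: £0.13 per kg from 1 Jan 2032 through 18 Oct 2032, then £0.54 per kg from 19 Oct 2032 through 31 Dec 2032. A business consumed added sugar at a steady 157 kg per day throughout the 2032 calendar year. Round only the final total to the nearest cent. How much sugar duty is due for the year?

1 Jan – 18 Oct 2032: 292 days × 157 kg/day = 45,844 kg at £0.13/kg → £5959.72
19 Oct – 31 Dec 2032: 74 days × 157 kg/day = 11,618 kg at £0.54/kg → £6273.72

£12233.44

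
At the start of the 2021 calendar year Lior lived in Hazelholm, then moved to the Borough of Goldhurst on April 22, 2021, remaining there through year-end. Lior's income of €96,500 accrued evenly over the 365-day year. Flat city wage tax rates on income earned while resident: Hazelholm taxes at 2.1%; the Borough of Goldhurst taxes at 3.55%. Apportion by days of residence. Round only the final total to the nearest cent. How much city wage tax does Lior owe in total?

€3,000.22

Hazelholm, January 1 – April 21, 2021: 111 days → €96,500 × 2.1% × 111/365 = €616.2781
The Borough of Goldhurst, April 22 – December 31, 2021: 254 days → €96,500 × 3.55% × 254/365 = €2,383.9466
Total = €3,000.2247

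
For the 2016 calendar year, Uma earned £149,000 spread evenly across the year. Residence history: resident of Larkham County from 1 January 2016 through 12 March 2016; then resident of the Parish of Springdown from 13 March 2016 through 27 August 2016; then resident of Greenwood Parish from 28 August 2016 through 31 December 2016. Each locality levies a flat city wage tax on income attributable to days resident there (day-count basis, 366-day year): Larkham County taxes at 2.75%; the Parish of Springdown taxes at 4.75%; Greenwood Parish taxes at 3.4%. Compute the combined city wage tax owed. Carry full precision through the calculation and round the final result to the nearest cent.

£5,798.79

Larkham County, 1 January – 12 March 2016: 72 days → £149,000 × 2.75% × 72/366 = £806.0656
The Parish of Springdown, 13 March – 27 August 2016: 168 days → £149,000 × 4.75% × 168/366 = £3,248.6885
Greenwood Parish, 28 August – 31 December 2016: 126 days → £149,000 × 3.4% × 126/366 = £1,744.0328
Total = £5,798.7869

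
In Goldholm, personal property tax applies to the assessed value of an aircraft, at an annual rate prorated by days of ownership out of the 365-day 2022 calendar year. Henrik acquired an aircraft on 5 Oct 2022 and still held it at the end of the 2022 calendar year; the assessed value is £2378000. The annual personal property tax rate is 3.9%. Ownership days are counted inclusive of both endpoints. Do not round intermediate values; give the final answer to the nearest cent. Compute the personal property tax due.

Days held (5 Oct – 31 Dec 2022): 88 out of 365
Tax = £2378000 × 3.9% × 88/365 = £22359.7151

£22359.72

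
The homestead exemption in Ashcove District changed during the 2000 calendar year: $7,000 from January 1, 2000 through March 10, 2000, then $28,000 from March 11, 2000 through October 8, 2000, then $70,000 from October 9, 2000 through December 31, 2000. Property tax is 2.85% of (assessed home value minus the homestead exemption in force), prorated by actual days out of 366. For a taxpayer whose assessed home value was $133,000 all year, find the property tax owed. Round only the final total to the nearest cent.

$2,832.25

January 1 – March 10, 2000: 70 days, exemption $7,000 → ($133,000 − $7,000) × 2.85% × 70/366 = $686.8033
March 11 – October 8, 2000: 212 days, exemption $28,000 → ($133,000 − $28,000) × 2.85% × 212/366 = $1,733.3607
October 9 – December 31, 2000: 84 days, exemption $70,000 → ($133,000 − $70,000) × 2.85% × 84/366 = $412.0820
Total = $2,832.2459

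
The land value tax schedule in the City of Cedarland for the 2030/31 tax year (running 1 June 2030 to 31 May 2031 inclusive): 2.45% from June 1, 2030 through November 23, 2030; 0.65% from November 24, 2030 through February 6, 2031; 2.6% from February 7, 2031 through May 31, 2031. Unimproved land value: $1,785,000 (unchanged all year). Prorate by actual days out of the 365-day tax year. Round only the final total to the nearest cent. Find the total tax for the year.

$37,966.71

June 1 – November 23, 2030: 176 days at 2.45% → $1,785,000 × 2.45% × 176/365 = $21,087.4521
November 24, 2030 – February 6, 2031: 75 days at 0.65% → $1,785,000 × 0.65% × 75/365 = $2,384.0753
February 7 – May 31, 2031: 114 days at 2.6% → $1,785,000 × 2.6% × 114/365 = $14,495.1781
Total = $37,966.7055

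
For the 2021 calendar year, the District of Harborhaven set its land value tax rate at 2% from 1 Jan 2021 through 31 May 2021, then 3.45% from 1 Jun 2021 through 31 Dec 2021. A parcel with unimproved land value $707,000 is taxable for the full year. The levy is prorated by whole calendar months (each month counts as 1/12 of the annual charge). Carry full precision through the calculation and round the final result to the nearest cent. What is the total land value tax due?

$20,120.04

1 Jan – 31 May 2021: 5 months at 2% → $707,000 × 2% × 5/12 = $5,891.6667
1 Jun – 31 Dec 2021: 7 months at 3.45% → $707,000 × 3.45% × 7/12 = $14,228.3750
Total = $20,120.0417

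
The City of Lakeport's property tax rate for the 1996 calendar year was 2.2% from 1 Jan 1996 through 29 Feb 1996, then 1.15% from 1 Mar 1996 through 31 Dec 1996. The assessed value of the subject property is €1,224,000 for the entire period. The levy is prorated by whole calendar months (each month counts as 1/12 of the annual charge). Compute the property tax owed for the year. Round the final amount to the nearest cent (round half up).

1 Jan – 29 Feb 1996: 2 months at 2.2% → €1,224,000 × 2.2% × 2/12 = €4,488.0000
1 Mar – 31 Dec 1996: 10 months at 1.15% → €1,224,000 × 1.15% × 10/12 = €11,730.0000
Total = €16,218.0000

€16,218.00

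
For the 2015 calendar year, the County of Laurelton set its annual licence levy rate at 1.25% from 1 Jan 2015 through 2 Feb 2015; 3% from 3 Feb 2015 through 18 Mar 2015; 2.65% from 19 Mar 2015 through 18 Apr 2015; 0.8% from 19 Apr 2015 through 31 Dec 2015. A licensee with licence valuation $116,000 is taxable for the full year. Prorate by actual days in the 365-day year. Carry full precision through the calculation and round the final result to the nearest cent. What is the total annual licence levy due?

$1,465.10

1 Jan – 2 Feb 2015: 33 days at 1.25% → $116,000 × 1.25% × 33/365 = $131.0959
3 Feb – 18 Mar 2015: 44 days at 3% → $116,000 × 3% × 44/365 = $419.5068
19 Mar – 18 Apr 2015: 31 days at 2.65% → $116,000 × 2.65% × 31/365 = $261.0795
19 Apr – 31 Dec 2015: 257 days at 0.8% → $116,000 × 0.8% × 257/365 = $653.4137
Total = $1,465.0959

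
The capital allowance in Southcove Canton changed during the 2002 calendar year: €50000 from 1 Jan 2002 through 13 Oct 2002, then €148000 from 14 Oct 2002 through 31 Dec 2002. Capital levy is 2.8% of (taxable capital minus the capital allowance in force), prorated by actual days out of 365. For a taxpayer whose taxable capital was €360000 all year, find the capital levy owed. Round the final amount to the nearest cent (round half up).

€8086.09

1 Jan – 13 Oct 2002: 286 days, exemption €50000 → (€360000 − €50000) × 2.8% × 286/365 = €6801.3151
14 Oct – 31 Dec 2002: 79 days, exemption €148000 → (€360000 − €148000) × 2.8% × 79/365 = €1284.7781
Total = €8086.0932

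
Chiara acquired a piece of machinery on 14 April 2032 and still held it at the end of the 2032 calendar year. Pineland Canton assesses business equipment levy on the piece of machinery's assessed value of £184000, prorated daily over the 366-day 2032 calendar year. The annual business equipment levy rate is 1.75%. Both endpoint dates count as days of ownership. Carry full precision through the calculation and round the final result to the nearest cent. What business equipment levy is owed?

Days held (14 April – 31 December 2032): 262 out of 366
Tax = £184000 × 1.75% × 262/366 = £2305.0273

£2305.03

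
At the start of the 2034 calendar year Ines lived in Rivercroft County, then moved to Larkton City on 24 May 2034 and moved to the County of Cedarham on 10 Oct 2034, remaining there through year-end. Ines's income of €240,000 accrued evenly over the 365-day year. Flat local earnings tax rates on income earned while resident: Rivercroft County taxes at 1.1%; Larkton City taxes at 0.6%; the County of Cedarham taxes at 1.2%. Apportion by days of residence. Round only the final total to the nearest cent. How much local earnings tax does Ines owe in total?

€2,237.59

Rivercroft County, 1 Jan – 23 May 2034: 143 days → €240,000 × 1.1% × 143/365 = €1,034.3014
Larkton City, 24 May – 9 Oct 2034: 139 days → €240,000 × 0.6% × 139/365 = €548.3836
The County of Cedarham, 10 Oct – 31 Dec 2034: 83 days → €240,000 × 1.2% × 83/365 = €654.9041
Total = €2,237.5890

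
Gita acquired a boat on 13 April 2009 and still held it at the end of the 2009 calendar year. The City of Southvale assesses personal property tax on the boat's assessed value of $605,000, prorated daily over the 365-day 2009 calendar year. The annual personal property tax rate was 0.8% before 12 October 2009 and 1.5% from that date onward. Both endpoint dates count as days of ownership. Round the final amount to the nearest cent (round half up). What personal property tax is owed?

$4,427.27

13 April – 11 October 2009: 182 days at 0.8% → $605,000 × 0.8% × 182/365 = $2,413.3699
12 October – 31 December 2009: 81 days at 1.5% → $605,000 × 1.5% × 81/365 = $2,013.9041
Total = $4,427.2740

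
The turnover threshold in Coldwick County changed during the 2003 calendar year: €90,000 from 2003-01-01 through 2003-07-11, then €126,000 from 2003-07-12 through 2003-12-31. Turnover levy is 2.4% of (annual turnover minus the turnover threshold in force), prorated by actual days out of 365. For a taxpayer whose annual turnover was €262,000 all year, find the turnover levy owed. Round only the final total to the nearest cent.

2003-01-01 to 2003-07-11: 192 days, exemption €90,000 → (€262,000 − €90,000) × 2.4% × 192/365 = €2,171.4411
2003-07-12 to 2003-12-31: 173 days, exemption €126,000 → (€262,000 − €126,000) × 2.4% × 173/365 = €1,547.0466
Total = €3,718.4877

€3,718.49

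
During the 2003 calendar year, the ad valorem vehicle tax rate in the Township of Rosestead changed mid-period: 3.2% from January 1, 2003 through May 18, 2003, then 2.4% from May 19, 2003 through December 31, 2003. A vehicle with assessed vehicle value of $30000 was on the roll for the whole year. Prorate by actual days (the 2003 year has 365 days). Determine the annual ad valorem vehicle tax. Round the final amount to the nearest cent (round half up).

$810.74

January 1 – May 18, 2003: 138 days at 3.2% → $30000 × 3.2% × 138/365 = $362.9589
May 19 – December 31, 2003: 227 days at 2.4% → $30000 × 2.4% × 227/365 = $447.7808
Total = $810.7397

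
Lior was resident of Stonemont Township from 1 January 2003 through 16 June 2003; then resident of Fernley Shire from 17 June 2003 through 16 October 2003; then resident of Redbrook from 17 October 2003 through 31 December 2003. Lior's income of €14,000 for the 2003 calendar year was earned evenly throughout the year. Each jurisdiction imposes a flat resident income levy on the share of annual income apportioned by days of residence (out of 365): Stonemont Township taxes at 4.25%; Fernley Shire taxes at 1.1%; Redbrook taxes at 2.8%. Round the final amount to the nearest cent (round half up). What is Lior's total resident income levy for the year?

Stonemont Township, 1 January – 16 June 2003: 167 days → €14,000 × 4.25% × 167/365 = €272.2329
Fernley Shire, 17 June – 16 October 2003: 122 days → €14,000 × 1.1% × 122/365 = €51.4740
Redbrook, 17 October – 31 December 2003: 76 days → €14,000 × 2.8% × 76/365 = €81.6219
Total = €405.3288

€405.33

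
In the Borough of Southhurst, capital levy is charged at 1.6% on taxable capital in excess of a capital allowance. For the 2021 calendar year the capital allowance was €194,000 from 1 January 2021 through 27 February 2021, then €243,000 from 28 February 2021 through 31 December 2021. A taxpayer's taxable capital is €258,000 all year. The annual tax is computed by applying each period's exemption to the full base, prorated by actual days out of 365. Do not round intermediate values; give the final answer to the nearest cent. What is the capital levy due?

€364.58

1 January – 27 February 2021: 58 days, exemption €194,000 → (€258,000 − €194,000) × 1.6% × 58/365 = €162.7178
28 February – 31 December 2021: 307 days, exemption €243,000 → (€258,000 − €243,000) × 1.6% × 307/365 = €201.8630
Total = €364.5808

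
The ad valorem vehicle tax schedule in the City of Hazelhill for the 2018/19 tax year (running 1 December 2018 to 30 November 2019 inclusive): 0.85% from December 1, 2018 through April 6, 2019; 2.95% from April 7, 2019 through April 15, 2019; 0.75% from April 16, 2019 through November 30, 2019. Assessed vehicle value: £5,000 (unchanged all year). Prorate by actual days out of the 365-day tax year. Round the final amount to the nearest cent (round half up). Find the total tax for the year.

£41.95

December 1, 2018 – April 6, 2019: 127 days at 0.85% → £5,000 × 0.85% × 127/365 = £14.7877
April 7 – April 15, 2019: 9 days at 2.95% → £5,000 × 2.95% × 9/365 = £3.6370
April 16 – November 30, 2019: 229 days at 0.75% → £5,000 × 0.75% × 229/365 = £23.5274
Total = £41.9521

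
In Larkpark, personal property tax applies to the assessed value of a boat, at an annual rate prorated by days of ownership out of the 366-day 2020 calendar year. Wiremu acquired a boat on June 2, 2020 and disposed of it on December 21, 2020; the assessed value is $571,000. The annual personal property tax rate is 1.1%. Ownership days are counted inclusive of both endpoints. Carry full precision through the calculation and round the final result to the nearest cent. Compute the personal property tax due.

Days held (June 2 – December 21, 2020): 203 out of 366
Tax = $571,000 × 1.1% × 203/366 = $3,483.7240

$3,483.72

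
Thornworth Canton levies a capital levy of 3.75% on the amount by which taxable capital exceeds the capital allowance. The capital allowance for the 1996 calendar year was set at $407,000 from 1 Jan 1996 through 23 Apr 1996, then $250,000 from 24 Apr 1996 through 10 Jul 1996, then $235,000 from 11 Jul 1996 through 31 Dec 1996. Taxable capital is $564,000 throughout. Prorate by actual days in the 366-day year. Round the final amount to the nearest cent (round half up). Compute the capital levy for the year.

1 Jan – 23 Apr 1996: 114 days, exemption $407,000 → ($564,000 − $407,000) × 3.75% × 114/366 = $1,833.8115
24 Apr – 10 Jul 1996: 78 days, exemption $250,000 → ($564,000 − $250,000) × 3.75% × 78/366 = $2,509.4262
11 Jul – 31 Dec 1996: 174 days, exemption $235,000 → ($564,000 − $235,000) × 3.75% × 174/366 = $5,865.3689
Total = $10,208.6066

$10,208.61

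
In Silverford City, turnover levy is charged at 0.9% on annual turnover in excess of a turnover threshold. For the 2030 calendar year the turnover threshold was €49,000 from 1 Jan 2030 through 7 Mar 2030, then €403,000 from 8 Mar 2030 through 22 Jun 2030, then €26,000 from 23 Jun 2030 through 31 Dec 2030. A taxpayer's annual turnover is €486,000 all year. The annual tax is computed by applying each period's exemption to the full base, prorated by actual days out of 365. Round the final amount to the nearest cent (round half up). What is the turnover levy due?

1 Jan – 7 Mar 2030: 66 days, exemption €49,000 → (€486,000 − €49,000) × 0.9% × 66/365 = €711.1726
8 Mar – 22 Jun 2030: 107 days, exemption €403,000 → (€486,000 − €403,000) × 0.9% × 107/365 = €218.9836
23 Jun – 31 Dec 2030: 192 days, exemption €26,000 → (€486,000 − €26,000) × 0.9% × 192/365 = €2,177.7534
Total = €3,107.9096

€3,107.91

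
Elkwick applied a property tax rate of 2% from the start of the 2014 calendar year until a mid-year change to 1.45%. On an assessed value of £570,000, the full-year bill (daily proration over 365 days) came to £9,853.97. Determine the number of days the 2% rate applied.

Let d = days at the first rate; then 365 − d days at the second rate.
£570,000 × [2%·d + 1.45%·(365−d)] / 365 = £9,853.97
Solving gives d = 185, so the new rate took effect on July 5, 2014.

185 days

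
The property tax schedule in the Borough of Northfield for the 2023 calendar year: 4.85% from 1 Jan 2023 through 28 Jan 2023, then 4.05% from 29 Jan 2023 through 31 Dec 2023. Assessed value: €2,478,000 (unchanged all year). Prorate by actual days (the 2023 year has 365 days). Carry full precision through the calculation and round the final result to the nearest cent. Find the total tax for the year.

1 Jan – 28 Jan 2023: 28 days at 4.85% → €2,478,000 × 4.85% × 28/365 = €9,219.5178
29 Jan – 31 Dec 2023: 337 days at 4.05% → €2,478,000 × 4.05% × 337/365 = €92,660.2274
Total = €101,879.7452

€101,879.75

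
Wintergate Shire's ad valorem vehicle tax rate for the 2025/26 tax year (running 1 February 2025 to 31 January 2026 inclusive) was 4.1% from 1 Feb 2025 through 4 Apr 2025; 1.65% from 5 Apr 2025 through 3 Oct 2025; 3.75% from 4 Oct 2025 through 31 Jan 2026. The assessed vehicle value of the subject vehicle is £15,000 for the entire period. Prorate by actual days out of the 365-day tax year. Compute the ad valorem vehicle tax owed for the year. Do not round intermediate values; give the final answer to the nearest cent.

£414.49

1 Feb – 4 Apr 2025: 63 days at 4.1% → £15,000 × 4.1% × 63/365 = £106.1507
5 Apr – 3 Oct 2025: 182 days at 1.65% → £15,000 × 1.65% × 182/365 = £123.4110
4 Oct 2025 – 31 Jan 2026: 120 days at 3.75% → £15,000 × 3.75% × 120/365 = £184.9315
Total = £414.4932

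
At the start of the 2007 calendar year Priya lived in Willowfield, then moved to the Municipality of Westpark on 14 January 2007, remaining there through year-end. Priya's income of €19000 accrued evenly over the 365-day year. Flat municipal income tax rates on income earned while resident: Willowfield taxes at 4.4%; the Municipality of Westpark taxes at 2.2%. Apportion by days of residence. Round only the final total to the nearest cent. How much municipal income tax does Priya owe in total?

€432.89

Willowfield, 1 January – 13 January 2007: 13 days → €19000 × 4.4% × 13/365 = €29.7753
The Municipality of Westpark, 14 January – 31 December 2007: 352 days → €19000 × 2.2% × 352/365 = €403.1123
Total = €432.8877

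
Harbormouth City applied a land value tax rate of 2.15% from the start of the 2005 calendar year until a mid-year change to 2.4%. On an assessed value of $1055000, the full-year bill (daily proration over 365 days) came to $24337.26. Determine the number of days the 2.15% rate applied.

Let d = days at the first rate; then 365 − d days at the second rate.
$1055000 × [2.15%·d + 2.4%·(365−d)] / 365 = $24337.26
Solving gives d = 136, so the new rate took effect on 17 May 2005.

136 days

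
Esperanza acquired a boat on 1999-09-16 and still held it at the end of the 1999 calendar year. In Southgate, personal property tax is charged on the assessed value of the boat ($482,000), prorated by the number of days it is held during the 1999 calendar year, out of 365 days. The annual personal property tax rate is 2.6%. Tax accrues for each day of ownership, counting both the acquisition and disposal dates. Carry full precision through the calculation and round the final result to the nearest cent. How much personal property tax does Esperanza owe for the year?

Days held (1999-09-16 to 1999-12-31): 107 out of 365
Tax = $482,000 × 2.6% × 107/365 = $3,673.7644

$3,673.76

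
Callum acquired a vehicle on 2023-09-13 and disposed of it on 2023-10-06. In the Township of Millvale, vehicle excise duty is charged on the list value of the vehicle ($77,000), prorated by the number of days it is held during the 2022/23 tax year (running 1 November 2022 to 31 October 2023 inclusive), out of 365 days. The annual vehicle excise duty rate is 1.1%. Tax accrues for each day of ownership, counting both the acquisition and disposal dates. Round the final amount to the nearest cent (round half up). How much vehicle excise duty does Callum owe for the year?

$55.69

Days held (2023-09-13 to 2023-10-06): 24 out of 365
Tax = $77,000 × 1.1% × 24/365 = $55.6932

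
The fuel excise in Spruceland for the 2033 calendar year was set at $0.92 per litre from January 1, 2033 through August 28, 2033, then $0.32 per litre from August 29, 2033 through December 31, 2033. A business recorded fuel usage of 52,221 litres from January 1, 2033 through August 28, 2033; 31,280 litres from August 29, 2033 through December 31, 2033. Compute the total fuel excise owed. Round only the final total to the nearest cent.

$58052.92

January 1 – August 28, 2033: 52,221 litres at $0.92/litre → $48043.32
August 29 – December 31, 2033: 31,280 litres at $0.32/litre → $10009.60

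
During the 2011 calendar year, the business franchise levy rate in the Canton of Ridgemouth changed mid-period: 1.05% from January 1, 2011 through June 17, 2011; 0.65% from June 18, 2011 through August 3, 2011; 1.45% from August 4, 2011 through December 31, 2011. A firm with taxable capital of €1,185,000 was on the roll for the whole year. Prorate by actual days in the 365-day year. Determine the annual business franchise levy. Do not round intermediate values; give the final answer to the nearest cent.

€13,780.09

January 1 – June 17, 2011: 168 days at 1.05% → €1,185,000 × 1.05% × 168/365 = €5,726.9589
June 18 – August 3, 2011: 47 days at 0.65% → €1,185,000 × 0.65% × 47/365 = €991.8288
August 4 – December 31, 2011: 150 days at 1.45% → €1,185,000 × 1.45% × 150/365 = €7,061.3014
Total = €13,780.0890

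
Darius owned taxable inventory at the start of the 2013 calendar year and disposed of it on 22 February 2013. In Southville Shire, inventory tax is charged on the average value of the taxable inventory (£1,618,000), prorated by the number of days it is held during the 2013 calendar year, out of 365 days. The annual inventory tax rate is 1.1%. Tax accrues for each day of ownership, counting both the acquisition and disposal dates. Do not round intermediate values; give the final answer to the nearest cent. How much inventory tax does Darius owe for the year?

£2,584.37

Days held (1 January – 22 February 2013): 53 out of 365
Tax = £1,618,000 × 1.1% × 53/365 = £2,584.3671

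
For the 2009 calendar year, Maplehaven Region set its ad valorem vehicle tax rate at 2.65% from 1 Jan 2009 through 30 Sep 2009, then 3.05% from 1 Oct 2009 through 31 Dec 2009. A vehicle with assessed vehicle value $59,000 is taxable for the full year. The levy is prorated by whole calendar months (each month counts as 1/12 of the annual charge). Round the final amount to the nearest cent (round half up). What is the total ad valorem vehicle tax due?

1 Jan – 30 Sep 2009: 9 months at 2.65% → $59,000 × 2.65% × 9/12 = $1,172.6250
1 Oct – 31 Dec 2009: 3 months at 3.05% → $59,000 × 3.05% × 3/12 = $449.8750
Total = $1,622.5000

$1,622.50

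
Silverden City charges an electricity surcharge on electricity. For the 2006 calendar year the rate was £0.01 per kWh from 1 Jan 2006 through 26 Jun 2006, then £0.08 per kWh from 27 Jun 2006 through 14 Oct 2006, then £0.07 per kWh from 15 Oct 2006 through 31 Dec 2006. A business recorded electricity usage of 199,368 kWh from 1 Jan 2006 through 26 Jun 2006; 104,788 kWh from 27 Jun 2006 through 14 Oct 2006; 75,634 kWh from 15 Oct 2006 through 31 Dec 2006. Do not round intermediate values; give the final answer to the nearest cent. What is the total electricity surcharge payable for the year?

£15,671.10

1 Jan – 26 Jun 2006: 199,368 kWh at £0.01/kWh → £1,993.68
27 Jun – 14 Oct 2006: 104,788 kWh at £0.08/kWh → £8,383.04
15 Oct – 31 Dec 2006: 75,634 kWh at £0.07/kWh → £5,294.38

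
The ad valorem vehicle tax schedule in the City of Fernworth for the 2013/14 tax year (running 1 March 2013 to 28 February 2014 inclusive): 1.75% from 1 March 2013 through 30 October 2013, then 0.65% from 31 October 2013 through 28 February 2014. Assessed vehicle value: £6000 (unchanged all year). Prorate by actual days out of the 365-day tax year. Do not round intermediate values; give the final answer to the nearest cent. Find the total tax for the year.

£83.12

1 March – 30 October 2013: 244 days at 1.75% → £6000 × 1.75% × 244/365 = £70.1918
31 October 2013 – 28 February 2014: 121 days at 0.65% → £6000 × 0.65% × 121/365 = £12.9288
Total = £83.1205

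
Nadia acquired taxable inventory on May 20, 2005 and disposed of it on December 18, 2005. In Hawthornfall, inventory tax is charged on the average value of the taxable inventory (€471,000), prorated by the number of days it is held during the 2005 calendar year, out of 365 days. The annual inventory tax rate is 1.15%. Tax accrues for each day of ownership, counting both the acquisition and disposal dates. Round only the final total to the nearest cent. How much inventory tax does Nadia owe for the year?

€3,160.86

Days held (May 20 – December 18, 2005): 213 out of 365
Tax = €471,000 × 1.15% × 213/365 = €3,160.8616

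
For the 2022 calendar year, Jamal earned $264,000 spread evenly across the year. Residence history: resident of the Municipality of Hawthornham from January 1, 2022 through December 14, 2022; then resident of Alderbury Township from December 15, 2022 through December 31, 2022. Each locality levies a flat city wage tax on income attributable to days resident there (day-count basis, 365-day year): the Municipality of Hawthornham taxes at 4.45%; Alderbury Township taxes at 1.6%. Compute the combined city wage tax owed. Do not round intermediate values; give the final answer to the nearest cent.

$11,397.57

The Municipality of Hawthornham, January 1 – December 14, 2022: 348 days → $264,000 × 4.45% × 348/365 = $11,200.8329
Alderbury Township, December 15 – December 31, 2022: 17 days → $264,000 × 1.6% × 17/365 = $196.7342
Total = $11,397.5671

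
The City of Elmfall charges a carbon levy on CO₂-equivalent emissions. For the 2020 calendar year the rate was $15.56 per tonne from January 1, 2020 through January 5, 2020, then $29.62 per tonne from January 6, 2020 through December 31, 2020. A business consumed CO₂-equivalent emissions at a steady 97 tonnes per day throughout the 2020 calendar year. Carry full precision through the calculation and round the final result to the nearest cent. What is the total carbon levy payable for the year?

January 1 – January 5, 2020: 5 days × 97 tonnes/day = 485 tonnes at $15.56/tonne → $7,546.60
January 6 – December 31, 2020: 361 days × 97 tonnes/day = 35,017 tonnes at $29.62/tonne → $1,037,203.54

$1,044,750.14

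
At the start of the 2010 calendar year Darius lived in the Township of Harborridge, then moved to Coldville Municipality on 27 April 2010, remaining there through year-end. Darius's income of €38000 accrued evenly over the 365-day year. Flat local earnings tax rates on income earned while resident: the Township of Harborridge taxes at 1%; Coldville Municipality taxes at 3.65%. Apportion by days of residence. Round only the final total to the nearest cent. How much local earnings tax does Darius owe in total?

The Township of Harborridge, 1 January – 26 April 2010: 116 days → €38000 × 1% × 116/365 = €120.7671
Coldville Municipality, 27 April – 31 December 2010: 249 days → €38000 × 3.65% × 249/365 = €946.2000
Total = €1066.9671

€1066.97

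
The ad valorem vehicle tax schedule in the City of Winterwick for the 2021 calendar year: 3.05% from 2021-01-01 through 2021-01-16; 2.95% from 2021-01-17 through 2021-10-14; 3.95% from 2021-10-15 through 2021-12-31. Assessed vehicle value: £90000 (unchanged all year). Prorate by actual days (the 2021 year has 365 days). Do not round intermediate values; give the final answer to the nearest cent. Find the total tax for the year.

2021-01-01 to 2021-01-16: 16 days at 3.05% → £90000 × 3.05% × 16/365 = £120.3288
2021-01-17 to 2021-10-14: 271 days at 2.95% → £90000 × 2.95% × 271/365 = £1971.2466
2021-10-15 to 2021-12-31: 78 days at 3.95% → £90000 × 3.95% × 78/365 = £759.6986
Total = £2851.2740

£2851.27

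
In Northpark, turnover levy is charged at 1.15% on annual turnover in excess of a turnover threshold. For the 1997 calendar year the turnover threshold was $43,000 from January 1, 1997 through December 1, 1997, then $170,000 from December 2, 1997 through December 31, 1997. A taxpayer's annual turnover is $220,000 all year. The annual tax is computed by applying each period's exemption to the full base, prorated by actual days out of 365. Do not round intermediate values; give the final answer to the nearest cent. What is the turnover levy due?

January 1 – December 1, 1997: 335 days, exemption $43,000 → ($220,000 − $43,000) × 1.15% × 335/365 = $1,868.1986
December 2 – December 31, 1997: 30 days, exemption $170,000 → ($220,000 − $170,000) × 1.15% × 30/365 = $47.2603
Total = $1,915.4589

$1,915.46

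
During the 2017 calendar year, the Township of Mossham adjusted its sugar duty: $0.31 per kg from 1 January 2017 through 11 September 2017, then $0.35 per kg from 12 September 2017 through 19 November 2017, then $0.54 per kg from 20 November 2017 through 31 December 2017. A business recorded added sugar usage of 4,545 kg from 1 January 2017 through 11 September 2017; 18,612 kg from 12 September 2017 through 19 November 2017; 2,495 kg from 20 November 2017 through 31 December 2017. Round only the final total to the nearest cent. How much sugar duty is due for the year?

1 January – 11 September 2017: 4,545 kg at $0.31/kg → $1408.95
12 September – 19 November 2017: 18,612 kg at $0.35/kg → $6514.20
20 November – 31 December 2017: 2,495 kg at $0.54/kg → $1347.30

$9270.45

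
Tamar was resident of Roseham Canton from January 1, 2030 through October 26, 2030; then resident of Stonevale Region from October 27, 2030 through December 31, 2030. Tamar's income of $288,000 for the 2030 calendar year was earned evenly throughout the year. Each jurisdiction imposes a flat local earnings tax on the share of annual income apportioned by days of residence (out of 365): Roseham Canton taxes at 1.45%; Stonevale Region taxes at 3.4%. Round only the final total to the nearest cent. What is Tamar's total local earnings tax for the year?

$5,191.50

Roseham Canton, January 1 – October 26, 2030: 299 days → $288,000 × 1.45% × 299/365 = $3,420.8877
Stonevale Region, October 27 – December 31, 2030: 66 days → $288,000 × 3.4% × 66/365 = $1,770.6082
Total = $5,191.4959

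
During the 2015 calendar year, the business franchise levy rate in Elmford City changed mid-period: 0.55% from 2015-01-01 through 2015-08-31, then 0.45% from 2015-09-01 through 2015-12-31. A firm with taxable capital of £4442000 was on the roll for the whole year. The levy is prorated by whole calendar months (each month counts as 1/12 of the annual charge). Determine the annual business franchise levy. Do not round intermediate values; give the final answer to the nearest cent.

2015-01-01 to 2015-08-31: 8 months at 0.55% → £4442000 × 0.55% × 8/12 = £16287.3333
2015-09-01 to 2015-12-31: 4 months at 0.45% → £4442000 × 0.45% × 4/12 = £6663.0000
Total = £22950.3333

£22950.33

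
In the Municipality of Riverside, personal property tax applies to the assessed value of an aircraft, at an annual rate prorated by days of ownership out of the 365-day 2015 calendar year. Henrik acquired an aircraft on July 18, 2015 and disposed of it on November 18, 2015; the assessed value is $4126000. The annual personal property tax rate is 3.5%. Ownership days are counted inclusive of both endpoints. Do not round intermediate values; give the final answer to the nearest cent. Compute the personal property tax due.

$49059.84

Days held (July 18 – November 18, 2015): 124 out of 365
Tax = $4126000 × 3.5% × 124/365 = $49059.8356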